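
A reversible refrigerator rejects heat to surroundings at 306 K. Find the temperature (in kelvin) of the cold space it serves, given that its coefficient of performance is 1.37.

COP_R = T_C/(T_H − T_C) ⇒ T_C = T_H·COP_R/(1 + COP_R) = 306.00 × 1.37/(1 + 1.37) = 177 K.

T_C ≈ 177 K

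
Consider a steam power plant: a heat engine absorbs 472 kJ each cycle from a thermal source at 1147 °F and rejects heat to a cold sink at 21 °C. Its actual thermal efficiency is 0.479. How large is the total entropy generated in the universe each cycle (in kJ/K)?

ΔS_univ ≈ 0.3072 kJ/K

T_H = 1147 °F → (1147 − 32) × 5/9 = 619.44 °C = 892.59 K.
T_C = 21 °C → 21 + 273.15 = 294.15 K.
W = η·Q_H = 0.479 × 472 = 226.1 kJ, so Q_C = Q_H − W = 245.9 kJ.
Reservoir entropy changes: ΔS_H = −Q_H/T_H = −472/892.59 = -0.5288 kJ/K and ΔS_C = +Q_C/T_C = 245.9/294.15 = 0.8360 kJ/K.
ΔS_univ = −Q_H/T_H + Q_C/T_C = 0.3072 kJ/K (> 0, since η = 0.479 < η_Carnot = 0.670).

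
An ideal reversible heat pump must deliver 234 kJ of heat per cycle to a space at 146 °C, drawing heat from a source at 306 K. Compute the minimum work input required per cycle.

T_H = 146 °C → 146 + 273.15 = 419.15 K.
The Carnot heat-pump COP is COP_HP = T_H/(T_H − T_C) = 419.15/113.15 = 3.7044.
W = Q_H/COP_HP = 234/3.7044 = 63.2 kJ.

W_in ≈ 63.2 kJ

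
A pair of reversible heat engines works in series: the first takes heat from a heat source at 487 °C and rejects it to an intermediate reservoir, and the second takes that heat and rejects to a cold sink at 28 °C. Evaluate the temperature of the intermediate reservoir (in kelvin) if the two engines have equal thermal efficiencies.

T_m ≈ 478.5 K

T_H = 487 °C → 487 + 273.15 = 760.15 K.
T_C = 28 °C → 28 + 273.15 = 301.15 K.
Equal efficiencies require 1 − T_m/T_H = 1 − T_C/T_m, i.e. T_m/T_H = T_C/T_m, so T_m = √(T_H·T_C) = √(760.15 × 301.15) = 478.5 K.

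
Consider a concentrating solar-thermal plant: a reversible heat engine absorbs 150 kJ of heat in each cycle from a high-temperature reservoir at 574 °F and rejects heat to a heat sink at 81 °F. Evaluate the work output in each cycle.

T_H = 574 °F → (574 − 32) × 5/9 = 301.11 °C = 574.26 K.
T_C = 81 °F → (81 − 32) × 5/9 = 27.22 °C = 300.37 K.
For a reversible engine, η = 1 − T_C/T_H = 1 − 300.37/574.26 = 0.4769.
W = η·Q_H = 0.4769 × 150 = 71.54 kJ.

W ≈ 71.54 kJ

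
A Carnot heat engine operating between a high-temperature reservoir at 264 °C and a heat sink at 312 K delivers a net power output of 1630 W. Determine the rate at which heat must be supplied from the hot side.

Q̇_H ≈ 3890 W

T_H = 264 °C → 264 + 273.15 = 537.15 K.
Carnot efficiency: η = 1 − T_C/T_H = 1 − 312.00/537.15 = 0.4192.
Q_H = W/η = 1630/0.4192 = 3890 W.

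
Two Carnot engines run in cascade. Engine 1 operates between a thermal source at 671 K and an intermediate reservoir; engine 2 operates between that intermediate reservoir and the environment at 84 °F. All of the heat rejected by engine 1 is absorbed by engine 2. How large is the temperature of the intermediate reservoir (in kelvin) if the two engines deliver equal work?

T_C = 84 °F → (84 − 32) × 5/9 = 28.89 °C = 302.04 K.
For reversible stages Q_m = Q_H·(T_m/T_H). Setting W₁ = Q_H(1 − T_m/T_H) equal to W₂ = Q_m(1 − T_C/T_m) = Q_H·(T_m − T_C)/T_H gives T_H − T_m = T_m − T_C, so T_m = (T_H + T_C)/2 = (671.00 + 302.04)/2 = 487 K.

T_m ≈ 487 K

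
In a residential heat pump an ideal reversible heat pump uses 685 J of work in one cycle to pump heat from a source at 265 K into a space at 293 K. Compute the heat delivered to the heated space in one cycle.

Reversible heating COP: COP_HP = T_H/(T_H − T_C) = 293.00/28.00 = 10.4643.
Q_H = COP_HP · W = 10.4643 × 685 = 7170 J.

Q_H ≈ 7170 J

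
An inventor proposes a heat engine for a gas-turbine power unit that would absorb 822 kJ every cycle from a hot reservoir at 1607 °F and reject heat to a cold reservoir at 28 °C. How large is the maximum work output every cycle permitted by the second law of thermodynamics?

T_H = 1607 °F → (1607 − 32) × 5/9 = 875.00 °C = 1148.15 K.
T_C = 28 °C → 28 + 273.15 = 301.15 K.
The second-law ceiling is the Carnot efficiency, η_max = 1 − T_C/T_H = 1 − 301.15/1148.15 = 0.7377.
W_max = η_max · Q_H = 0.7377 × 822 = 606 kJ.

W_max ≈ 606 kJ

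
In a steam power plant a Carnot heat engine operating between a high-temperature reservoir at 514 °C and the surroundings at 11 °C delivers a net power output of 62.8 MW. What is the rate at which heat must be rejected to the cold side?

Q̇_C ≈ 35.5 MW

T_H = 514 °C → 514 + 273.15 = 787.15 K.
T_C = 11 °C → 11 + 273.15 = 284.15 K.
Carnot efficiency: η = 1 − T_C/T_H = 1 − 284.15/787.15 = 0.6390.
Since Q_C/Q_H = T_C/T_H and Q_H = W/η, Q_C = W·T_C/(T_H − T_C) = 62.8 × 284.15/503.00 = 35.5 MW.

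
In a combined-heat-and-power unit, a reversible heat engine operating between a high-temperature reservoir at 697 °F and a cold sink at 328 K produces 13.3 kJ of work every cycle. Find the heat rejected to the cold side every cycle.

Q_C ≈ 13.9 kJ

T_H = 697 °F → (697 − 32) × 5/9 = 369.44 °C = 642.59 K.
Carnot efficiency: η = 1 − T_C/T_H = 1 − 328.00/642.59 = 0.4896.
Since Q_C/Q_H = T_C/T_H and Q_H = W/η, Q_C = W·T_C/(T_H − T_C) = 13.3 × 328.00/314.59 = 13.9 kJ.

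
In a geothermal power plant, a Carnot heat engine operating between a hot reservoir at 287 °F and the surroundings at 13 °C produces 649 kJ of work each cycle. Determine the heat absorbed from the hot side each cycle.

Q_H ≈ 2092 kJ

T_H = 287 °F → (287 − 32) × 5/9 = 141.67 °C = 414.82 K.
T_C = 13 °C → 13 + 273.15 = 286.15 K.
For a reversible engine, η = 1 − T_C/T_H = 1 − 286.15/414.82 = 0.3102.
Q_H = W/η = 649/0.3102 = 2092 kJ.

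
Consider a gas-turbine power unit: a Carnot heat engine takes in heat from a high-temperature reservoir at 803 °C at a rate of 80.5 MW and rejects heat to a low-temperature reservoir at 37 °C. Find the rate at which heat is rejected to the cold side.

T_H = 803 °C → 803 + 273.15 = 1076.15 K.
T_C = 37 °C → 37 + 273.15 = 310.15 K.
The Carnot efficiency is η = 1 − T_C/T_H = 1 − 310.15/1076.15 = 0.7118.
For a reversible cycle Q_C/Q_H = T_C/T_H, so Q_C = 80.5 × 310.15/1076.15 = 23.2 MW.

Q̇_C ≈ 23.2 MW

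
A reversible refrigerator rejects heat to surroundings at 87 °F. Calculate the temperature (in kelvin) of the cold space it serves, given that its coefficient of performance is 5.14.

T_C ≈ 254 K

T_H = 87 °F → (87 − 32) × 5/9 = 30.56 °C = 303.71 K.
COP_R = T_C/(T_H − T_C) ⇒ T_C = T_H·COP_R/(1 + COP_R) = 303.71 × 5.14/(1 + 5.14) = 254 K.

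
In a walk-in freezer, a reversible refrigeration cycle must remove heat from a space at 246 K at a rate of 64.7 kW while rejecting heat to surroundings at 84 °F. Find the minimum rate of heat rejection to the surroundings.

Q̇_H ≈ 79.4 kW

T_H = 84 °F → (84 − 32) × 5/9 = 28.89 °C = 302.04 K.
For a reversible cycle Q_H/Q_C = T_H/T_C, so Q_H = Q_C·T_H/T_C = 64.7 × 302.04/246.00 = 79.4 kW.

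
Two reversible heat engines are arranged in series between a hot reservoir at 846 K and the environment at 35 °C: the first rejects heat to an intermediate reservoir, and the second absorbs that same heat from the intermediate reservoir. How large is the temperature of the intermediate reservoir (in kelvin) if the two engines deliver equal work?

T_C = 35 °C → 35 + 273.15 = 308.15 K.
For reversible stages Q_m = Q_H·(T_m/T_H). Setting W₁ = Q_H(1 − T_m/T_H) equal to W₂ = Q_m(1 − T_C/T_m) = Q_H·(T_m − T_C)/T_H gives T_H − T_m = T_m − T_C, so T_m = (T_H + T_C)/2 = (846.00 + 308.15)/2 = 577 K.

T_m ≈ 577 K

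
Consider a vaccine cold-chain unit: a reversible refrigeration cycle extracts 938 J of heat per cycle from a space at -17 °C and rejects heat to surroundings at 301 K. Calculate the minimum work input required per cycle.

T_C = -17 °C → -17 + 273.15 = 256.15 K.
For a reversible refrigerator, COP_R = T_C/(T_H − T_C) = 256.15/44.85 = 5.7113.
W = Q_C/COP_R = 938/5.7113 = 164 J.

W_in ≈ 164 J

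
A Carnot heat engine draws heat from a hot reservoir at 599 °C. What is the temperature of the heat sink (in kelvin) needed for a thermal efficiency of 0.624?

T_C ≈ 328 K

T_H = 599 °C → 599 + 273.15 = 872.15 K.
From η = 1 − T_C/T_H, T_C = T_H·(1 − η) = 872.15 × (1 − 0.624) = 328 K.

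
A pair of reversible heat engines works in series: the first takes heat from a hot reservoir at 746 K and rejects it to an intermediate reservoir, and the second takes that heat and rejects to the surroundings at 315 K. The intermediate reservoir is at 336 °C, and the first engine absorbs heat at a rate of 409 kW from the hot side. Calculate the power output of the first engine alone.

T_m = 336 °C → 336 + 273.15 = 609.15 K.
First-stage efficiency η₁ = 1 − T_m/T_H = 1 − 609.15/746.00 = 0.1834.
W₁ = η₁·Q_H = 0.1834 × 409 = 75.03 kW.

Ẇ₁ ≈ 75.03 kW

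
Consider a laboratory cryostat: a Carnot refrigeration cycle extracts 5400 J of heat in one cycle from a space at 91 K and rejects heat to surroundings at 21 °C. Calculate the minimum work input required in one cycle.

T_H = 21 °C → 21 + 273.15 = 294.15 K.
COP_R = T_C/(T_H − T_C) = 91.00/203.15 = 0.4479.
W = Q_C/COP_R = 5400/0.4479 = 12100 J.

W_in ≈ 12100 J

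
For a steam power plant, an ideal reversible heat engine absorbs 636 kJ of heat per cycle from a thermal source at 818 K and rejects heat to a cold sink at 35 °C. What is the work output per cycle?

W ≈ 396 kJ

T_C = 35 °C → 35 + 273.15 = 308.15 K.
The Carnot efficiency is η = 1 − T_C/T_H = 1 − 308.15/818.00 = 0.6233.
W = η·Q_H = 0.6233 × 636 = 396 kJ.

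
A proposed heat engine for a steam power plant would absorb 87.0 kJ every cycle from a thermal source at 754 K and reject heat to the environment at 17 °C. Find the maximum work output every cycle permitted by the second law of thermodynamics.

W_max ≈ 53.5 kJ

T_C = 17 °C → 17 + 273.15 = 290.15 K.
By the Carnot theorem, η_max = 1 − T_C/T_H = 1 − 290.15/754.00 = 0.6152.
W_max = η_max · Q_H = 0.6152 × 87.0 = 53.5 kJ.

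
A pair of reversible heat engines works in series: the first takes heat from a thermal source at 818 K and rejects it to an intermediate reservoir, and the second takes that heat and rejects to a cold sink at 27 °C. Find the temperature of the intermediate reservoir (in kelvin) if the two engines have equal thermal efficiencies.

T_C = 27 °C → 27 + 273.15 = 300.15 K.
Equal efficiencies require 1 − T_m/T_H = 1 − T_C/T_m, i.e. T_m/T_H = T_C/T_m, so T_m = √(T_H·T_C) = √(818.00 × 300.15) = 496 K.

T_m ≈ 496 K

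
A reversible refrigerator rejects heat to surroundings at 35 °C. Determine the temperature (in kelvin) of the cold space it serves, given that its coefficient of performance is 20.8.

T_H = 35 °C → 35 + 273.15 = 308.15 K.
COP_R = T_C/(T_H − T_C) ⇒ T_C = T_H·COP_R/(1 + COP_R) = 308.15 × 20.8/(1 + 20.8) = 294.0 K.

T_C ≈ 294.0 K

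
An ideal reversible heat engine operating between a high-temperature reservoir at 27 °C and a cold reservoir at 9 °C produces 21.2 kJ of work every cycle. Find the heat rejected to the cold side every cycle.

T_H = 27 °C → 27 + 273.15 = 300.15 K.
T_C = 9 °C → 9 + 273.15 = 282.15 K.
The Carnot efficiency is η = 1 − T_C/T_H = 1 − 282.15/300.15 = 0.0600.
Since Q_C/Q_H = T_C/T_H and Q_H = W/η, Q_C = W·T_C/(T_H − T_C) = 21.2 × 282.15/18.00 = 332.3 kJ.

Q_C ≈ 332.3 kJ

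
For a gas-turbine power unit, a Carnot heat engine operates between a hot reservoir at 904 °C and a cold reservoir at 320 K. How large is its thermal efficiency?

T_H = 904 °C → 904 + 273.15 = 1177.15 K.
η_rev = 1 − T_C/T_H = 1 − 320.00/1177.15 = 0.7282.

η ≈ 0.7282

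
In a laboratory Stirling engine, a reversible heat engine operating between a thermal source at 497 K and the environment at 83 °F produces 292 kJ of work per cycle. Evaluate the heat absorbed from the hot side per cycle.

Q_H ≈ 742 kJ

T_C = 83 °F → (83 − 32) × 5/9 = 28.33 °C = 301.48 K.
For a reversible engine, η = 1 − T_C/T_H = 1 − 301.48/497.00 = 0.3934.
Q_H = W/η = 292/0.3934 = 742 kJ.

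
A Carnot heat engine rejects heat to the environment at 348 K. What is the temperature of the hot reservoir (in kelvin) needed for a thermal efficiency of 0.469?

T_H ≈ 655 K

From η = 1 − T_C/T_H, solving for T_H gives T_H = T_C/(1 − η) = 348.00/(1 − 0.469) = 655 K.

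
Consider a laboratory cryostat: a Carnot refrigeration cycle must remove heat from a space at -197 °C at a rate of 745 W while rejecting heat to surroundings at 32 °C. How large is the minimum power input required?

Ẇ_in ≈ 2240 W

T_H = 32 °C → 32 + 273.15 = 305.15 K.
T_C = -197 °C → -197 + 273.15 = 76.15 K.
COP_R = T_C/(T_H − T_C) = 76.15/229.00 = 0.3325.
W = Q_C/COP_R = 745/0.3325 = 2240 W.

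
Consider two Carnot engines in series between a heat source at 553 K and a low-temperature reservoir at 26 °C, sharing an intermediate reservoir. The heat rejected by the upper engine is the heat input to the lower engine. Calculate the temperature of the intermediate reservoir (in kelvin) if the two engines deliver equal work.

T_C = 26 °C → 26 + 273.15 = 299.15 K.
For reversible stages Q_m = Q_H·(T_m/T_H). Setting W₁ = Q_H(1 − T_m/T_H) equal to W₂ = Q_m(1 − T_C/T_m) = Q_H·(T_m − T_C)/T_H gives T_H − T_m = T_m − T_C, so T_m = (T_H + T_C)/2 = (553.00 + 299.15)/2 = 426.1 K.

T_m ≈ 426.1 K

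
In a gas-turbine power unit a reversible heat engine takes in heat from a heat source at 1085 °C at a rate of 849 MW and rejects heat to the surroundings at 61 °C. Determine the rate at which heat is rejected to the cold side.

Q̇_C ≈ 208.9 MW

T_H = 1085 °C → 1085 + 273.15 = 1358.15 K.
T_C = 61 °C → 61 + 273.15 = 334.15 K.
For a reversible engine, η = 1 − T_C/T_H = 1 − 334.15/1358.15 = 0.7540.
For a reversible cycle Q_C/Q_H = T_C/T_H, so Q_C = 849 × 334.15/1358.15 = 208.9 MW.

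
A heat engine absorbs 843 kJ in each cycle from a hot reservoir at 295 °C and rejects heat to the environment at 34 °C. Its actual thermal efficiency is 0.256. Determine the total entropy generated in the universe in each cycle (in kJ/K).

T_H = 295 °C → 295 + 273.15 = 568.15 K.
T_C = 34 °C → 34 + 273.15 = 307.15 K.
W = η·Q_H = 0.256 × 843 = 215.8 kJ, so Q_C = Q_H − W = 627.2 kJ.
Reservoir entropy changes: ΔS_H = −Q_H/T_H = −843/568.15 = -1.484 kJ/K and ΔS_C = +Q_C/T_C = 627.2/307.15 = 2.042 kJ/K.
ΔS_univ = −Q_H/T_H + Q_C/T_C = 0.558 kJ/K (> 0, since η = 0.256 < η_Carnot = 0.459).

ΔS_univ ≈ 0.558 kJ/K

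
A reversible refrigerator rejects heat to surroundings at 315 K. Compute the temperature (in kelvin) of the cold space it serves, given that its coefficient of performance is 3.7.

COP_R = T_C/(T_H − T_C) ⇒ T_C = T_H·COP_R/(1 + COP_R) = 315.00 × 3.7/(1 + 3.7) = 248.0 K.

T_C ≈ 248.0 K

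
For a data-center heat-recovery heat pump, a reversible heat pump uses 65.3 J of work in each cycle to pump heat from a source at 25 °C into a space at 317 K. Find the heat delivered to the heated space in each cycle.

Q_H ≈ 1100 J

T_C = 25 °C → 25 + 273.15 = 298.15 K.
The Carnot heat-pump COP is COP_HP = T_H/(T_H − T_C) = 317.00/18.85 = 16.8170.
Q_H = COP_HP · W = 16.8170 × 65.3 = 1100 J.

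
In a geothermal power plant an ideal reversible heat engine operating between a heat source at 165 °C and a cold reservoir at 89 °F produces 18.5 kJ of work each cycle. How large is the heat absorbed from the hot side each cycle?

Q_H ≈ 60.8 kJ

T_H = 165 °C → 165 + 273.15 = 438.15 K.
T_C = 89 °F → (89 − 32) × 5/9 = 31.67 °C = 304.82 K.
The Carnot efficiency is η = 1 − T_C/T_H = 1 − 304.82/438.15 = 0.3043.
Q_H = W/η = 18.5/0.3043 = 60.8 kJ.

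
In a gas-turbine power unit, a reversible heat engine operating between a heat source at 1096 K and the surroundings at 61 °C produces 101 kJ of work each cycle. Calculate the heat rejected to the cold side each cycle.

T_C = 61 °C → 61 + 273.15 = 334.15 K.
η_rev = 1 − T_C/T_H = 1 − 334.15/1096.00 = 0.6951.
Since Q_C/Q_H = T_C/T_H and Q_H = W/η, Q_C = W·T_C/(T_H − T_C) = 101 × 334.15/761.85 = 44.30 kJ.

Q_C ≈ 44.30 kJ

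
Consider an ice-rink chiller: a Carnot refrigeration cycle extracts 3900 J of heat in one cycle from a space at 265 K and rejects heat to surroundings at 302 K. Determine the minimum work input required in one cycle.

For a reversible refrigerator, COP_R = T_C/(T_H − T_C) = 265.00/37.00 = 7.1622.
W = Q_C/COP_R = 3900/7.1622 = 544.5 J.

W_in ≈ 544.5 J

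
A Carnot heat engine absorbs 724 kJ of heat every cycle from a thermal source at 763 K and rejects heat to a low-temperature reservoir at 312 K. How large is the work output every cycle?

W ≈ 427.9 kJ

The Carnot efficiency is η = 1 − T_C/T_H = 1 − 312.00/763.00 = 0.5911.
W = η·Q_H = 0.5911 × 724 = 427.9 kJ.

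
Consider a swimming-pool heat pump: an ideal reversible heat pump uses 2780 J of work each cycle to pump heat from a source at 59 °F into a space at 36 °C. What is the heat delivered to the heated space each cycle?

T_H = 36 °C → 36 + 273.15 = 309.15 K.
T_C = 59 °F → (59 − 32) × 5/9 = 15.00 °C = 288.15 K.
Reversible heating COP: COP_HP = T_H/(T_H − T_C) = 309.15/21.00 = 14.7214.
Q_H = COP_HP · W = 14.7214 × 2780 = 40900 J.

Q_H ≈ 40900 J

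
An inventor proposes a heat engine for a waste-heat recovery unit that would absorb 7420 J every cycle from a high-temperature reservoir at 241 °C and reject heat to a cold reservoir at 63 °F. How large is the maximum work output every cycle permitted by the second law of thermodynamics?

W_max ≈ 3230 J

T_H = 241 °C → 241 + 273.15 = 514.15 K.
T_C = 63 °F → (63 − 32) × 5/9 = 17.22 °C = 290.37 K.
No engine can exceed the Carnot limit: η_max = 1 − T_C/T_H = 1 − 290.37/514.15 = 0.4352.
W_max = η_max · Q_H = 0.4352 × 7420 = 3230 J.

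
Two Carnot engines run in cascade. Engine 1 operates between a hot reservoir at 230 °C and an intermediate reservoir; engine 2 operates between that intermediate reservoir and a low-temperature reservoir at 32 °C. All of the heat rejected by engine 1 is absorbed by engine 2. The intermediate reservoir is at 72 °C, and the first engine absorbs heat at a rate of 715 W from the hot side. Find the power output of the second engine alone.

T_H = 230 °C → 230 + 273.15 = 503.15 K.
T_C = 32 °C → 32 + 273.15 = 305.15 K.
T_m = 72 °C → 72 + 273.15 = 345.15 K.
Heat entering the second stage: Q_m = Q_H·(T_m/T_H) = 715 × 345.15/503.15 = 490 W.
Second-stage efficiency η₂ = 1 − T_C/T_m = 1 − 305.15/345.15 = 0.1159, so W₂ = η₂·Q_m = 56.8 W.

Ẇ₂ ≈ 56.8 W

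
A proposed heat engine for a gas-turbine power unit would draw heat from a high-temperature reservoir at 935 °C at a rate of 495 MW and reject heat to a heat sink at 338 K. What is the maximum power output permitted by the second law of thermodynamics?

Ẇ_max ≈ 356.5 MW

T_H = 935 °C → 935 + 273.15 = 1208.15 K.
By the Carnot theorem, η_max = 1 − T_C/T_H = 1 − 338.00/1208.15 = 0.7202.
W_max = η_max · Q_H = 0.7202 × 495 = 356.5 MW.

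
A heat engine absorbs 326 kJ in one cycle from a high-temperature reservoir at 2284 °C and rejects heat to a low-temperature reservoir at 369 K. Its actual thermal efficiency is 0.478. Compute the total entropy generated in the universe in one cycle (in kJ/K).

T_H = 2284 °C → 2284 + 273.15 = 2557.15 K.
W = η·Q_H = 0.478 × 326 = 155.8 kJ, so Q_C = Q_H − W = 170.2 kJ.
The hot reservoir loses entropy Q_H/T_H = 326/2557.15 = 0.1275 kJ/K; the cold reservoir gains Q_C/T_C = 170.2/369.00 = 0.4612 kJ/K.
ΔS_univ = −Q_H/T_H + Q_C/T_C = 0.3337 kJ/K (> 0, since η = 0.478 < η_Carnot = 0.856).

ΔS_univ ≈ 0.3337 kJ/K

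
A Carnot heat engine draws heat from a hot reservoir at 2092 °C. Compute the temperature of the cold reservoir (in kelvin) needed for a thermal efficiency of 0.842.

T_H = 2092 °C → 2092 + 273.15 = 2365.15 K.
From η = 1 − T_C/T_H, T_C = T_H·(1 − η) = 2365.15 × (1 − 0.842) = 373.7 K.

T_C ≈ 373.7 K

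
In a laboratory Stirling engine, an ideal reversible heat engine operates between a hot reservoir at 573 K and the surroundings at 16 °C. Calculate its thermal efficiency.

η ≈ 0.495

T_C = 16 °C → 16 + 273.15 = 289.15 K.
For a reversible engine, η = 1 − T_C/T_H = 1 − 289.15/573.00 = 0.495.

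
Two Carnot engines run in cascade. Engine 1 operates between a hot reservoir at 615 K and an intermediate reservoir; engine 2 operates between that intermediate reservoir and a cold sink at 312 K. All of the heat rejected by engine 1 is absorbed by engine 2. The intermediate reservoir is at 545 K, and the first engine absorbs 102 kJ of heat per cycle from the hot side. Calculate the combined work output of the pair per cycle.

Two reversible stages in series are equivalent to a single Carnot engine between T_H and T_C, so η_total = 1 − T_C/T_H = 1 − 312.00/615.00 = 0.4927.
W_total = η_total · Q_H = 0.4927 × 102 = 50.3 kJ.

W_total ≈ 50.3 kJ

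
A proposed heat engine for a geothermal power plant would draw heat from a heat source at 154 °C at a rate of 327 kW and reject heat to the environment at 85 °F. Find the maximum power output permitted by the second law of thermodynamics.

Ẇ_max ≈ 95.4 kW

T_H = 154 °C → 154 + 273.15 = 427.15 K.
T_C = 85 °F → (85 − 32) × 5/9 = 29.44 °C = 302.59 K.
The upper bound on efficiency is η_max = 1 − T_C/T_H = 1 − 302.59/427.15 = 0.2916.
W_max = η_max · Q_H = 0.2916 × 327 = 95.4 kW.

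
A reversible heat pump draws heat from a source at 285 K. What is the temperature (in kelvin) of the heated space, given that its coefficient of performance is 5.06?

COP_HP = T_H/(T_H − T_C) ⇒ T_H = T_C·COP_HP/(COP_HP − 1) = 285.00 × 5.06/(5.06 − 1) = 355 K.

T_H ≈ 355 K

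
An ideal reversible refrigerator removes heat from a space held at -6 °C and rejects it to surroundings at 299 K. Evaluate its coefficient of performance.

T_C = -6 °C → -6 + 273.15 = 267.15 K.
For a reversible refrigerator, COP_R = T_C/(T_H − T_C) = 267.15/(299.00 − 267.15) = 8.39.

COP_R ≈ 8.39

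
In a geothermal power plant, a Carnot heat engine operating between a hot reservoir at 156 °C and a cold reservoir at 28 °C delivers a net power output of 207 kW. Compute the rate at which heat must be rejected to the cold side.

Q̇_C ≈ 487 kW

T_H = 156 °C → 156 + 273.15 = 429.15 K.
T_C = 28 °C → 28 + 273.15 = 301.15 K.
Carnot efficiency: η = 1 − T_C/T_H = 1 − 301.15/429.15 = 0.2983.
Since Q_C/Q_H = T_C/T_H and Q_H = W/η, Q_C = W·T_C/(T_H − T_C) = 207 × 301.15/128.00 = 487 kW.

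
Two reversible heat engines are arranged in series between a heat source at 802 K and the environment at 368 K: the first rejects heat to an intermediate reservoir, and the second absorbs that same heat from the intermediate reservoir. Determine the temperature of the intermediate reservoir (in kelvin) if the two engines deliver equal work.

T_m ≈ 585 K

For reversible stages Q_m = Q_H·(T_m/T_H). Setting W₁ = Q_H(1 − T_m/T_H) equal to W₂ = Q_m(1 − T_C/T_m) = Q_H·(T_m − T_C)/T_H gives T_H − T_m = T_m − T_C, so T_m = (T_H + T_C)/2 = (802.00 + 368.00)/2 = 585 K.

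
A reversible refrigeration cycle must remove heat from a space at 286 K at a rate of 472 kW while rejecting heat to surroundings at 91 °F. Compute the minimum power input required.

Ẇ_in ≈ 32.89 kW

T_H = 91 °F → (91 − 32) × 5/9 = 32.78 °C = 305.93 K.
Carnot COP: COP_R = T_C/(T_H − T_C) = 286.00/19.93 = 14.3518.
W = Q_C/COP_R = 472/14.3518 = 32.89 kW.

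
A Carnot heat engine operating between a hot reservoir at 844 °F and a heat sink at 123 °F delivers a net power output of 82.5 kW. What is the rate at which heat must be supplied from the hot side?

Q̇_H ≈ 149 kW

T_H = 844 °F → (844 − 32) × 5/9 = 451.11 °C = 724.26 K.
T_C = 123 °F → (123 − 32) × 5/9 = 50.56 °C = 323.71 K.
The Carnot efficiency is η = 1 − T_C/T_H = 1 − 323.71/724.26 = 0.5531.
Q_H = W/η = 82.5/0.5531 = 149 kW.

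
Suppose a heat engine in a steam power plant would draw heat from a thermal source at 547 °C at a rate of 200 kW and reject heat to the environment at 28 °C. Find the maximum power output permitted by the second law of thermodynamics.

Ẇ_max ≈ 127 kW

T_H = 547 °C → 547 + 273.15 = 820.15 K.
T_C = 28 °C → 28 + 273.15 = 301.15 K.
The second-law ceiling is the Carnot efficiency, η_max = 1 − T_C/T_H = 1 − 301.15/820.15 = 0.6328.
W_max = η_max · Q_H = 0.6328 × 200 = 127 kW.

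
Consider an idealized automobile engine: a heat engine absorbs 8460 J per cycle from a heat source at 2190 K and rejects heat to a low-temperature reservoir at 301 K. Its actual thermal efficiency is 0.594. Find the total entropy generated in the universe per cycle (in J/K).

W = η·Q_H = 0.594 × 8460 = 5025 J, so Q_C = Q_H − W = 3435 J.
Reservoir entropy changes: ΔS_H = −Q_H/T_H = −8460/2190.00 = -3.863 J/K and ΔS_C = +Q_C/T_C = 3435/301.00 = 11.41 J/K.
ΔS_univ = −Q_H/T_H + Q_C/T_C = 7.548 J/K (> 0, since η = 0.594 < η_Carnot = 0.863).

ΔS_univ ≈ 7.548 J/K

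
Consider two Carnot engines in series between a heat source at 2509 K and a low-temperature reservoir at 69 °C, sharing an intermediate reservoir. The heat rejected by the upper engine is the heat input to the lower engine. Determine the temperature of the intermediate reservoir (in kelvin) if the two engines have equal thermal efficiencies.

T_C = 69 °C → 69 + 273.15 = 342.15 K.
Equal efficiencies require 1 − T_m/T_H = 1 − T_C/T_m, i.e. T_m/T_H = T_C/T_m, so T_m = √(T_H·T_C) = √(2509.00 × 342.15) = 926.5 K.

T_m ≈ 926.5 K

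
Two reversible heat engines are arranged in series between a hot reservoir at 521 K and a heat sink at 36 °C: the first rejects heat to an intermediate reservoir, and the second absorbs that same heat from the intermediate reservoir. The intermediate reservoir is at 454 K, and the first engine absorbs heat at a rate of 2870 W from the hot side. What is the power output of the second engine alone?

T_C = 36 °C → 36 + 273.15 = 309.15 K.
Heat entering the second stage: Q_m = Q_H·(T_m/T_H) = 2870 × 454.00/521.00 = 2500 W.
Second-stage efficiency η₂ = 1 − T_C/T_m = 1 − 309.15/454.00 = 0.3191, so W₂ = η₂·Q_m = 798 W.

Ẇ₂ ≈ 798 W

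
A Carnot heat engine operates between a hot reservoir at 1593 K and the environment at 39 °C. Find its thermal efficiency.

η ≈ 0.8040

T_C = 39 °C → 39 + 273.15 = 312.15 K.
Since the cycle is reversible, η = 1 − T_C/T_H = 1 − 312.15/1593.00 = 0.8040.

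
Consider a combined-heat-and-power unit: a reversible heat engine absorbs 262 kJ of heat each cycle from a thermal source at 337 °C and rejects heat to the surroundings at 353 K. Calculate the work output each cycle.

T_H = 337 °C → 337 + 273.15 = 610.15 K.
η_rev = 1 − T_C/T_H = 1 − 353.00/610.15 = 0.4215.
W = η·Q_H = 0.4215 × 262 = 110.4 kJ.

W ≈ 110.4 kJ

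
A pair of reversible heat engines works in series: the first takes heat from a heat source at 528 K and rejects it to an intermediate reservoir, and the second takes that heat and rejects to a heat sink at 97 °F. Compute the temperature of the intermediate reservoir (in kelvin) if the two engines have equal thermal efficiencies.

T_C = 97 °F → (97 − 32) × 5/9 = 36.11 °C = 309.26 K.
Equal efficiencies require 1 − T_m/T_H = 1 − T_C/T_m, i.e. T_m/T_H = T_C/T_m, so T_m = √(T_H·T_C) = √(528.00 × 309.26) = 404 K.

T_m ≈ 404 K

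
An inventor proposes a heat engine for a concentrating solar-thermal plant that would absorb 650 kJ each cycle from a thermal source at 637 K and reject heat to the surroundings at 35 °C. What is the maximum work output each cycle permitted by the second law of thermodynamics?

T_C = 35 °C → 35 + 273.15 = 308.15 K.
The upper bound on efficiency is η_max = 1 − T_C/T_H = 1 − 308.15/637.00 = 0.5162.
W_max = η_max · Q_H = 0.5162 × 650 = 335.6 kJ.

W_max ≈ 335.6 kJ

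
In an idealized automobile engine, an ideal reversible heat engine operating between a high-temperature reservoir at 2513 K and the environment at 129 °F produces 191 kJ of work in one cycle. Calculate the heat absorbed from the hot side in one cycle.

Q_H ≈ 220 kJ

T_C = 129 °F → (129 − 32) × 5/9 = 53.89 °C = 327.04 K.
Carnot efficiency: η = 1 − T_C/T_H = 1 − 327.04/2513.00 = 0.8699.
Q_H = W/η = 191/0.8699 = 220 kJ.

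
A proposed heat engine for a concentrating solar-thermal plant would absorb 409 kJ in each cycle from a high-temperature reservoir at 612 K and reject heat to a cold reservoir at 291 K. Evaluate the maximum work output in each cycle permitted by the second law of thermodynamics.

No engine can exceed the Carnot limit: η_max = 1 − T_C/T_H = 1 − 291.00/612.00 = 0.5245.
W_max = η_max · Q_H = 0.5245 × 409 = 215 kJ.

W_max ≈ 215 kJ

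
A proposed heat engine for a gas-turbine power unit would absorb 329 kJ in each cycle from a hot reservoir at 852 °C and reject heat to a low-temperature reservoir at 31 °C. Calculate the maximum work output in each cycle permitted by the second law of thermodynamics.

W_max ≈ 240.1 kJ

T_H = 852 °C → 852 + 273.15 = 1125.15 K.
T_C = 31 °C → 31 + 273.15 = 304.15 K.
The second-law ceiling is the Carnot efficiency, η_max = 1 − T_C/T_H = 1 − 304.15/1125.15 = 0.7297.
W_max = η_max · Q_H = 0.7297 × 329 = 240.1 kJ.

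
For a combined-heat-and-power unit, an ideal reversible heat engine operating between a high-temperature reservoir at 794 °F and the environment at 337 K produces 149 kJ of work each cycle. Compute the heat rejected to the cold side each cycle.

T_H = 794 °F → (794 − 32) × 5/9 = 423.33 °C = 696.48 K.
The Carnot efficiency is η = 1 − T_C/T_H = 1 − 337.00/696.48 = 0.5161.
Since Q_C/Q_H = T_C/T_H and Q_H = W/η, Q_C = W·T_C/(T_H − T_C) = 149 × 337.00/359.48 = 140 kJ.

Q_C ≈ 140 kJ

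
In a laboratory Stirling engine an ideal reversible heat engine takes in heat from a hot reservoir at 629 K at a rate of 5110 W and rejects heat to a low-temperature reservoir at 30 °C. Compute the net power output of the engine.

Ẇ ≈ 2650 W

T_C = 30 °C → 30 + 273.15 = 303.15 K.
Since the cycle is reversible, η = 1 − T_C/T_H = 1 − 303.15/629.00 = 0.5180.
W = η·Q_H = 0.5180 × 5110 = 2650 W.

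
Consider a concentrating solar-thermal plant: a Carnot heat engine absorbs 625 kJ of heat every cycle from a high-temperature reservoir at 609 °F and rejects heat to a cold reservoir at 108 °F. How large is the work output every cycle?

T_H = 609 °F → (609 − 32) × 5/9 = 320.56 °C = 593.71 K.
T_C = 108 °F → (108 − 32) × 5/9 = 42.22 °C = 315.37 K.
Since the cycle is reversible, η = 1 − T_C/T_H = 1 − 315.37/593.71 = 0.4688.
W = η·Q_H = 0.4688 × 625 = 293 kJ.

W ≈ 293 kJ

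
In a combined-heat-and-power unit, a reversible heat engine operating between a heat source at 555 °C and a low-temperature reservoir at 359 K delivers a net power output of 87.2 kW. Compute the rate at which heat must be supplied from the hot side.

Q̇_H ≈ 154 kW

T_H = 555 °C → 555 + 273.15 = 828.15 K.
For a reversible engine, η = 1 − T_C/T_H = 1 − 359.00/828.15 = 0.5665.
Q_H = W/η = 87.2/0.5665 = 154 kW.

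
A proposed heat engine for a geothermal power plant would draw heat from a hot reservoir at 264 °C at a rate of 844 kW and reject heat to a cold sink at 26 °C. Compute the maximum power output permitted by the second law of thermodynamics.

T_H = 264 °C → 264 + 273.15 = 537.15 K.
T_C = 26 °C → 26 + 273.15 = 299.15 K.
The second-law ceiling is the Carnot efficiency, η_max = 1 − T_C/T_H = 1 − 299.15/537.15 = 0.4431.
W_max = η_max · Q_H = 0.4431 × 844 = 374 kW.

Ẇ_max ≈ 374 kW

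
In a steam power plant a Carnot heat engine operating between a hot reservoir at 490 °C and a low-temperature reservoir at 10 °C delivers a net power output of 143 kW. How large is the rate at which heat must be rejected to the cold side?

Q̇_C ≈ 84.36 kW

T_H = 490 °C → 490 + 273.15 = 763.15 K.
T_C = 10 °C → 10 + 273.15 = 283.15 K.
η_rev = 1 − T_C/T_H = 1 − 283.15/763.15 = 0.6290.
Since Q_C/Q_H = T_C/T_H and Q_H = W/η, Q_C = W·T_C/(T_H − T_C) = 143 × 283.15/480.00 = 84.36 kW.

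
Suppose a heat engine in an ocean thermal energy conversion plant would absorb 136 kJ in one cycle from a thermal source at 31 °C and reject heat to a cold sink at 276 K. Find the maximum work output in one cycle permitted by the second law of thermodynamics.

W_max ≈ 12.59 kJ

T_H = 31 °C → 31 + 273.15 = 304.15 K.
The upper bound on efficiency is η_max = 1 − T_C/T_H = 1 − 276.00/304.15 = 0.0926.
W_max = η_max · Q_H = 0.0926 × 136 = 12.59 kJ.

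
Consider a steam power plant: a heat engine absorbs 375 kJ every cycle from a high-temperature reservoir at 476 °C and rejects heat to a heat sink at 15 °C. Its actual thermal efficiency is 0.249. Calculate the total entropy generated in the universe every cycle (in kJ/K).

T_H = 476 °C → 476 + 273.15 = 749.15 K.
T_C = 15 °C → 15 + 273.15 = 288.15 K.
W = η·Q_H = 0.249 × 375 = 93.38 kJ, so Q_C = Q_H − W = 281.6 kJ.
Reservoir entropy changes: ΔS_H = −Q_H/T_H = −375/749.15 = -0.5006 kJ/K and ΔS_C = +Q_C/T_C = 281.6/288.15 = 0.9774 kJ/K.
ΔS_univ = −Q_H/T_H + Q_C/T_C = 0.477 kJ/K (> 0, since η = 0.249 < η_Carnot = 0.615).

ΔS_univ ≈ 0.477 kJ/K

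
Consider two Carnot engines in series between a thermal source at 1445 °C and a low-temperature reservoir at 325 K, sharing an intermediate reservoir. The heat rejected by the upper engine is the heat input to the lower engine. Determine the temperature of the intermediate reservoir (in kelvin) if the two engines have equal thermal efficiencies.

T_H = 1445 °C → 1445 + 273.15 = 1718.15 K.
Equal efficiencies require 1 − T_m/T_H = 1 − T_C/T_m, i.e. T_m/T_H = T_C/T_m, so T_m = √(T_H·T_C) = √(1718.15 × 325.00) = 747.3 K.

T_m ≈ 747.3 K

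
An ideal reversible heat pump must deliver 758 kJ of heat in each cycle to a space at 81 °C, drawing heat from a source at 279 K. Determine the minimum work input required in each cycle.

T_H = 81 °C → 81 + 273.15 = 354.15 K.
For a reversible heat pump, COP_HP = T_H/(T_H − T_C) = 354.15/75.15 = 4.7126.
W = Q_H/COP_HP = 758/4.7126 = 160.8 kJ.

W_in ≈ 160.8 kJ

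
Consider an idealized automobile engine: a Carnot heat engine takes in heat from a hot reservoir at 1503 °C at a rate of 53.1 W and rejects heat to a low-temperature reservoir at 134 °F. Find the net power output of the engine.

T_H = 1503 °C → 1503 + 273.15 = 1776.15 K.
T_C = 134 °F → (134 − 32) × 5/9 = 56.67 °C = 329.82 K.
Carnot efficiency: η = 1 − T_C/T_H = 1 − 329.82/1776.15 = 0.8143.
W = η·Q_H = 0.8143 × 53.1 = 43.24 W.

Ẇ ≈ 43.24 W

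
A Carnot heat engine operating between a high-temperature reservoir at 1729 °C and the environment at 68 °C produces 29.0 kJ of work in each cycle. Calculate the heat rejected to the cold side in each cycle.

Q_C ≈ 5.96 kJ

T_H = 1729 °C → 1729 + 273.15 = 2002.15 K.
T_C = 68 °C → 68 + 273.15 = 341.15 K.
Since the cycle is reversible, η = 1 − T_C/T_H = 1 − 341.15/2002.15 = 0.8296.
Since Q_C/Q_H = T_C/T_H and Q_H = W/η, Q_C = W·T_C/(T_H − T_C) = 29.0 × 341.15/1661.00 = 5.96 kJ.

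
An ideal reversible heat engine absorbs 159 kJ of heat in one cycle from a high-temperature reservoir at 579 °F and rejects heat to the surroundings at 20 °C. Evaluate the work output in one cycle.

W ≈ 78.2 kJ

T_H = 579 °F → (579 − 32) × 5/9 = 303.89 °C = 577.04 K.
T_C = 20 °C → 20 + 273.15 = 293.15 K.
η_rev = 1 − T_C/T_H = 1 − 293.15/577.04 = 0.4920.
W = η·Q_H = 0.4920 × 159 = 78.2 kJ.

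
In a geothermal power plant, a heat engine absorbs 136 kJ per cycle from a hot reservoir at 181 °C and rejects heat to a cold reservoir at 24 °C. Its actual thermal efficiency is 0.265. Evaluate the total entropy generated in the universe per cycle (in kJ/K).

T_H = 181 °C → 181 + 273.15 = 454.15 K.
T_C = 24 °C → 24 + 273.15 = 297.15 K.
W = η·Q_H = 0.265 × 136 = 36.04 kJ, so Q_C = Q_H − W = 99.96 kJ.
The hot reservoir loses entropy Q_H/T_H = 136/454.15 = 0.2995 kJ/K; the cold reservoir gains Q_C/T_C = 99.96/297.15 = 0.3364 kJ/K.
ΔS_univ = −Q_H/T_H + Q_C/T_C = 0.0369 kJ/K (> 0, since η = 0.265 < η_Carnot = 0.346).

ΔS_univ ≈ 0.0369 kJ/K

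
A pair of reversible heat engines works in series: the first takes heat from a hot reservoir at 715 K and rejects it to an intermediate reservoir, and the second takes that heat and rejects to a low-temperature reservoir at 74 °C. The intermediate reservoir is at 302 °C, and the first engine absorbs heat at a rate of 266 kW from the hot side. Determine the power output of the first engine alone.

Ẇ₁ ≈ 52.0 kW

T_C = 74 °C → 74 + 273.15 = 347.15 K.
T_m = 302 °C → 302 + 273.15 = 575.15 K.
First-stage efficiency η₁ = 1 − T_m/T_H = 1 − 575.15/715.00 = 0.1956.
W₁ = η₁·Q_H = 0.1956 × 266 = 52.0 kW.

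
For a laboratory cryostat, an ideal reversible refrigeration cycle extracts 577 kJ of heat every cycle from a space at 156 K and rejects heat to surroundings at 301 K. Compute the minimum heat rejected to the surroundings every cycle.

Q_H ≈ 1110 kJ

For a reversible cycle Q_H/Q_C = T_H/T_C, so Q_H = Q_C·T_H/T_C = 577 × 301.00/156.00 = 1110 kJ.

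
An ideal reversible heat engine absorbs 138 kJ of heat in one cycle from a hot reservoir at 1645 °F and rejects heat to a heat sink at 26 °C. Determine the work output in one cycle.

T_H = 1645 °F → (1645 − 32) × 5/9 = 896.11 °C = 1169.26 K.
T_C = 26 °C → 26 + 273.15 = 299.15 K.
The Carnot efficiency is η = 1 − T_C/T_H = 1 − 299.15/1169.26 = 0.7442.
W = η·Q_H = 0.7442 × 138 = 103 kJ.

W ≈ 103 kJ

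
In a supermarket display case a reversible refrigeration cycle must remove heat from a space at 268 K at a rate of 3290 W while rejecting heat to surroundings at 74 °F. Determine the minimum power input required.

Ẇ_in ≈ 350 W

T_H = 74 °F → (74 − 32) × 5/9 = 23.33 °C = 296.48 K.
Carnot COP: COP_R = T_C/(T_H − T_C) = 268.00/28.48 = 9.4090.
W = Q_C/COP_R = 3290/9.4090 = 350 W.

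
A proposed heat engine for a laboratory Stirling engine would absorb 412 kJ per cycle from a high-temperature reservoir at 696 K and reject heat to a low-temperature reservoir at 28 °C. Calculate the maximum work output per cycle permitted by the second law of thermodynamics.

W_max ≈ 233.7 kJ

T_C = 28 °C → 28 + 273.15 = 301.15 K.
By the Carnot theorem, η_max = 1 − T_C/T_H = 1 − 301.15/696.00 = 0.5673.
W_max = η_max · Q_H = 0.5673 × 412 = 233.7 kJ.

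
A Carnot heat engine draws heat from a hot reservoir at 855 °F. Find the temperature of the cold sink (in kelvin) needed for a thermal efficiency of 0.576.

T_H = 855 °F → (855 − 32) × 5/9 = 457.22 °C = 730.37 K.
From η = 1 − T_C/T_H, T_C = T_H·(1 − η) = 730.37 × (1 − 0.576) = 310 K.

T_C ≈ 310 K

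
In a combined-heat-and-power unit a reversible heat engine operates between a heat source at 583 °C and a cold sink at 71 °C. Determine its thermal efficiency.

η ≈ 0.5980

T_H = 583 °C → 583 + 273.15 = 856.15 K.
T_C = 71 °C → 71 + 273.15 = 344.15 K.
Carnot efficiency: η = 1 − T_C/T_H = 1 − 344.15/856.15 = 0.5980.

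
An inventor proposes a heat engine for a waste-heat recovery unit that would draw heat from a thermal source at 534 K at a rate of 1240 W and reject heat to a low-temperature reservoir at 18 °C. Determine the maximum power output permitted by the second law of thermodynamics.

Ẇ_max ≈ 563.9 W

T_C = 18 °C → 18 + 273.15 = 291.15 K.
By the Carnot theorem, η_max = 1 − T_C/T_H = 1 − 291.15/534.00 = 0.4548.
W_max = η_max · Q_H = 0.4548 × 1240 = 563.9 W.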